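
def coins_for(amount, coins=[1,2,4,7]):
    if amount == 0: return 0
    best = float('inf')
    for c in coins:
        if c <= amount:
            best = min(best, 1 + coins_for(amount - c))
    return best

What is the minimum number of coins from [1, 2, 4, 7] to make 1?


Building up with DP:
coins_for(0) = 0
coins_for(1) = min(1+coins_for(0)=1+0=1) = 1

1


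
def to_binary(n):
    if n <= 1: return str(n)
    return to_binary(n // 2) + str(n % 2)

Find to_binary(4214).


to_binary(4214) = to_binary(2107) + '0'
to_binary(2107) = to_binary(1053) + '1'
to_binary(1053) = to_binary(526) + '1'
to_binary(526) = to_binary(263) + '0'
to_binary(263) = to_binary(131) + '1'
to_binary(131) = to_binary(65) + '1'
to_binary(65) = to_binary(32) + '1'
to_binary(32) = to_binary(16) + '0'
to_binary(16) = to_binary(8) + '0'
to_binary(8) = to_binary(4) + '0'
to_binary(4) = to_binary(2) + '0'
to_binary(2) = to_binary(1) + '0'
to_binary(1) = '1'  (base case)
Concatenating: '1' + '0' + '0' + '0' + '0' + '0' + '1' + '1' + '1' + '0' + '1' + '1' + '0' = '1000001110110'

1000001110110


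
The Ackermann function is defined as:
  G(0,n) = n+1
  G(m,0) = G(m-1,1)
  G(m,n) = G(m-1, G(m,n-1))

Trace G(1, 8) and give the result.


G(1, 8) = G(0, G(1, 7))
  G(1, 7) = G(0, G(1, 6))
    G(1, 6) = G(0, G(1, 5))
      G(1, 5) = G(0, G(1, 4))
        G(1, 4) = G(0, G(1, 3))
          G(1, 3) = G(0, G(1, 2))
          G(1, 2) = G(0, G(1, 1))
          G(1, 1) = G(0, G(1, 0))
          G(1, 0) = G(0, 1)
          G(0, 1) = 2
            = G(0, 2)
          G(0, 2) = 3
            = G(0, 3)
          G(0, 3) = 4
            = G(0, 4)
          G(0, 4) = 5
          = G(0, 5)
          G(0, 5) = 6
        = G(0, 6)
        G(0, 6) = 7
      = G(0, 7)
      G(0, 7) = 8
    = G(0, 8)
    G(0, 8) = 9
  = G(0, 9)
... (trace truncated)
Result: G(1, 8) = 10

10


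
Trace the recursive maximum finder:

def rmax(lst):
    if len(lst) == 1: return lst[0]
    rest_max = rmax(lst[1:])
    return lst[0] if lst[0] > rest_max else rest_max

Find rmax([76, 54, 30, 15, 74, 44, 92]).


rmax([76, 54, 30, 15, 74, 44, 92]): compare 76 with rmax([54, 30, 15, 74, 44, 92])
rmax([54, 30, 15, 74, 44, 92]): compare 54 with rmax([30, 15, 74, 44, 92])
rmax([30, 15, 74, 44, 92]): compare 30 with rmax([15, 74, 44, 92])
rmax([15, 74, 44, 92]): compare 15 with rmax([74, 44, 92])
rmax([74, 44, 92]): compare 74 with rmax([44, 92])
rmax([44, 92]): compare 44 with rmax([92])
rmax([92]) = 92  (base case)
Compare 44 with 92 -> 92
Compare 74 with 92 -> 92
Compare 15 with 92 -> 92
Compare 30 with 92 -> 92
Compare 54 with 92 -> 92
Compare 76 with 92 -> 92

92


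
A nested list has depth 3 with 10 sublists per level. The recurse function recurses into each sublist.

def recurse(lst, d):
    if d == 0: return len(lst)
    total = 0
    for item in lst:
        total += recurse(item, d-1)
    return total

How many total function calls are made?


At depth 0 (root): 1 call
At depth 1: each of 1 parents calls recurse on 10 children = 10 calls
At depth 2: each of 10 parents calls recurse on 10 children = 100 calls
At depth 3: each of 100 parents calls recurse on 10 children = 1000 calls
Total: 1 + 10 + 100 + 1000 = 1111

1111


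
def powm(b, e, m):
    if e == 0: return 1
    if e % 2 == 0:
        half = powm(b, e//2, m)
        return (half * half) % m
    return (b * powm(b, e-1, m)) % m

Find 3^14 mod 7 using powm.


powm(3, 14, 7): e is even, compute powm(3, 7, 7)
  powm(3, 7, 7): e is odd, compute powm(3, 6, 7)
    powm(3, 6, 7): e is even, compute powm(3, 3, 7)
      powm(3, 3, 7): e is odd, compute powm(3, 2, 7)
        powm(3, 2, 7): e is even, compute powm(3, 1, 7)
          powm(3, 1, 7): e is odd, compute powm(3, 0, 7)
          powm(3, 0, 7) = 1
          (3 * 1) % 7 = 3
        half=3, (3*3) % 7 = 2
      (3 * 2) % 7 = 6
    half=6, (6*6) % 7 = 1
  (3 * 1) % 7 = 3
half=3, (3*3) % 7 = 2

2


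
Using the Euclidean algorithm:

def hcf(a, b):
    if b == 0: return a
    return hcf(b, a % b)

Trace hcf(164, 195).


hcf(164, 195) = hcf(195, 164)
hcf(195, 164) = hcf(164, 31)
hcf(164, 31) = hcf(31, 9)
hcf(31, 9) = hcf(9, 4)
hcf(9, 4) = hcf(4, 1)
hcf(4, 1) = hcf(1, 0)
hcf(1, 0) = 1  (base case)

1


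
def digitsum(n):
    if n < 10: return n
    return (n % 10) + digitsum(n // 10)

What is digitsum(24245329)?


digitsum(24245329) = 9 + digitsum(2424532)
digitsum(2424532) = 2 + digitsum(242453)
digitsum(242453) = 3 + digitsum(24245)
digitsum(24245) = 5 + digitsum(2424)
digitsum(2424) = 4 + digitsum(242)
digitsum(242) = 2 + digitsum(24)
digitsum(24) = 4 + digitsum(2)
digitsum(2) = 2  (base case)
Total: 9 + 2 + 3 + 5 + 4 + 2 + 4 + 2 = 31

31


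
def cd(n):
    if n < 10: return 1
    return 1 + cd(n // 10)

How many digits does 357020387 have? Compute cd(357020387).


cd(357020387) = 1 + cd(35702038)
cd(35702038) = 1 + cd(3570203)
cd(3570203) = 1 + cd(357020)
cd(357020) = 1 + cd(35702)
cd(35702) = 1 + cd(3570)
cd(3570) = 1 + cd(357)
cd(357) = 1 + cd(35)
cd(35) = 1 + cd(3)
cd(3) = 1  (base case: 3 < 10)
Unwinding: 1 + 1 + 1 + 1 + 1 + 1 + 1 + 1 + 1 = 9

9


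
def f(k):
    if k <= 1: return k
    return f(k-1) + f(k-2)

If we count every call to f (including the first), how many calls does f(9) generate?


Let C(n) = total calls for f(n)
C(0) = 1, C(1) = 1
C(2) = 1 + C(1) + C(0) = 1 + 1 + 1 = 3
C(3) = 1 + C(2) + C(1) = 1 + 3 + 1 = 5
C(4) = 1 + C(3) + C(2) = 1 + 5 + 3 = 9
C(5) = 1 + C(4) + C(3) = 1 + 9 + 5 = 15
C(6) = 1 + C(5) + C(4) = 1 + 15 + 9 = 25
C(7) = 1 + C(6) + C(5) = 1 + 25 + 15 = 41
C(8) = 1 + C(7) + C(6) = 1 + 41 + 25 = 67
C(9) = 1 + C(8) + C(7) = 1 + 67 + 41 = 109

109


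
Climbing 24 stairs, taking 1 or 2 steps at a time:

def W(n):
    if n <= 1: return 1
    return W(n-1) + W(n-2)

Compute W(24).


Building up from base cases:
W(0) = 1
W(1) = 1
W(2) = W(1) + W(0) = 1 + 1 = 2
W(3) = W(2) + W(1) = 2 + 1 = 3
W(4) = W(3) + W(2) = 3 + 2 = 5
W(5) = W(4) + W(3) = 5 + 3 = 8
W(6) = W(5) + W(4) = 8 + 5 = 13
W(7) = W(6) + W(5) = 13 + 8 = 21
W(8) = W(7) + W(6) = 21 + 13 = 34
W(9) = W(8) + W(7) = 34 + 21 = 55
W(10) = W(9) + W(8) = 55 + 34 = 89
W(11) = W(10) + W(9) = 89 + 55 = 144
W(12) = W(11) + W(10) = 144 + 89 = 233
W(13) = W(12) + W(11) = 233 + 144 = 377
W(14) = W(13) + W(12) = 377 + 233 = 610
W(15) = W(14) + W(13) = 610 + 377 = 987
W(16) = W(15) + W(14) = 987 + 610 = 1597
W(17) = W(16) + W(15) = 1597 + 987 = 2584
W(18) = W(17) + W(16) = 2584 + 1597 = 4181
W(19) = W(18) + W(17) = 4181 + 2584 = 6765
W(20) = W(19) + W(18) = 6765 + 4181 = 10946
W(21) = W(20) + W(19) = 10946 + 6765 = 17711
W(22) = W(21) + W(20) = 17711 + 10946 = 28657
W(23) = W(22) + W(21) = 28657 + 17711 = 46368
W(24) = W(23) + W(22) = 46368 + 28657 = 75025

75025


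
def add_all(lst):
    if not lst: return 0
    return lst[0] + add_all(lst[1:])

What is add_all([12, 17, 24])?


add_all([12, 17, 24]) = 12 + add_all([17, 24])
add_all([17, 24]) = 17 + add_all([24])
add_all([24]) = 24 + add_all([])
add_all([]) = 0  (base case)
Total: 12 + 17 + 24 + 0 = 53

53


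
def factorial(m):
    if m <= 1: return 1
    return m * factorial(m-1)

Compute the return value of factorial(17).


factorial(17)
= 17 * factorial(16)
= 17 * 16 * factorial(15)
= 17 * 16 * 15 * factorial(14)
= 17 * 16 * 15 * 14 * factorial(13)
= 17 * 16 * 15 * 14 * 13 * factorial(12)
= 17 * 16 * 15 * 14 * 13 * 12 * factorial(11)
= 17 * 16 * 15 * 14 * 13 * 12 * 11 * factorial(10)
= 17 * 16 * 15 * 14 * 13 * 12 * 11 * 10 * factorial(9)
= 17 * 16 * 15 * 14 * 13 * 12 * 11 * 10 * 9 * factorial(8)
= 17 * 16 * 15 * 14 * 13 * 12 * 11 * 10 * 9 * 8 * factorial(7)
= 17 * 16 * 15 * 14 * 13 * 12 * 11 * 10 * 9 * 8 * 7 * factorial(6)
= 17 * 16 * 15 * 14 * 13 * 12 * 11 * 10 * 9 * 8 * 7 * 6 * factorial(5)
= 17 * 16 * 15 * 14 * 13 * 12 * 11 * 10 * 9 * 8 * 7 * 6 * 5 * factorial(4)
= 17 * 16 * 15 * 14 * 13 * 12 * 11 * 10 * 9 * 8 * 7 * 6 * 5 * 4 * factorial(3)
= 17 * 16 * 15 * 14 * 13 * 12 * 11 * 10 * 9 * 8 * 7 * 6 * 5 * 4 * 3 * factorial(2)
= 17 * 16 * 15 * 14 * 13 * 12 * 11 * 10 * 9 * 8 * 7 * 6 * 5 * 4 * 3 * 2 * factorial(1)
= 17 * 16 * 15 * 14 * 13 * 12 * 11 * 10 * 9 * 8 * 7 * 6 * 5 * 4 * 3 * 2 * 1
= 355687428096000

355687428096000


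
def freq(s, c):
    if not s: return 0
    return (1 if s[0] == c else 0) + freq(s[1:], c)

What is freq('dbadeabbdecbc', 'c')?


s[0]='d' != 'c' -> 0
s[0]='b' != 'c' -> 0
s[0]='a' != 'c' -> 0
s[0]='d' != 'c' -> 0
s[0]='e' != 'c' -> 0
s[0]='a' != 'c' -> 0
s[0]='b' != 'c' -> 0
s[0]='b' != 'c' -> 0
s[0]='d' != 'c' -> 0
s[0]='e' != 'c' -> 0
s[0]='c' == 'c' -> 1
s[0]='b' != 'c' -> 0
s[0]='c' == 'c' -> 1
Sum: 0 + 0 + 0 + 0 + 0 + 0 + 0 + 0 + 0 + 0 + 1 + 0 + 1 = 2

2


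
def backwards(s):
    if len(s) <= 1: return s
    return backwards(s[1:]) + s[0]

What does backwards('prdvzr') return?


backwards('prdvzr') = backwards('rdvzr') + 'p'
backwards('rdvzr') = backwards('dvzr') + 'r'
backwards('dvzr') = backwards('vzr') + 'd'
backwards('vzr') = backwards('zr') + 'v'
backwards('zr') = backwards('r') + 'z'
backwards('r') = 'r'  (base case)
Concatenating: 'r' + 'z' + 'v' + 'd' + 'r' + 'p' = 'rzvdrp'

rzvdrp


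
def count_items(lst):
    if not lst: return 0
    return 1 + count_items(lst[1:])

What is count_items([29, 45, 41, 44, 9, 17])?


count_items([29, 45, 41, 44, 9, 17]) = 1 + count_items([45, 41, 44, 9, 17])
count_items([45, 41, 44, 9, 17]) = 1 + count_items([41, 44, 9, 17])
count_items([41, 44, 9, 17]) = 1 + count_items([44, 9, 17])
count_items([44, 9, 17]) = 1 + count_items([9, 17])
count_items([9, 17]) = 1 + count_items([17])
count_items([17]) = 1 + count_items([])
count_items([]) = 0  (base case)
Unwinding: 1 + 1 + 1 + 1 + 1 + 1 + 0 = 6

6


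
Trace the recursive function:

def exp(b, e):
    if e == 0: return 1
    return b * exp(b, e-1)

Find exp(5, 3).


exp(5, 3)
= 5 * exp(5, 2)
= 5 * 5 * exp(5, 1)
= 5 * 5 * 5 * exp(5, 0)
= 5 * 5 * 5 * 1
= 125

125


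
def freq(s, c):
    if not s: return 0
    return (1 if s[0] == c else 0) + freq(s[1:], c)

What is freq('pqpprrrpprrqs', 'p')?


s[0]='p' == 'p' -> 1
s[0]='q' != 'p' -> 0
s[0]='p' == 'p' -> 1
s[0]='p' == 'p' -> 1
s[0]='r' != 'p' -> 0
s[0]='r' != 'p' -> 0
s[0]='r' != 'p' -> 0
s[0]='p' == 'p' -> 1
s[0]='p' == 'p' -> 1
s[0]='r' != 'p' -> 0
s[0]='r' != 'p' -> 0
s[0]='q' != 'p' -> 0
s[0]='s' != 'p' -> 0
Sum: 1 + 0 + 1 + 1 + 0 + 0 + 0 + 1 + 1 + 0 + 0 + 0 + 0 = 5

5


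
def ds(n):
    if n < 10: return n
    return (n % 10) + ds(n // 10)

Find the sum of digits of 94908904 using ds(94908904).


ds(94908904) = 4 + ds(9490890)
ds(9490890) = 0 + ds(949089)
ds(949089) = 9 + ds(94908)
ds(94908) = 8 + ds(9490)
ds(9490) = 0 + ds(949)
ds(949) = 9 + ds(94)
ds(94) = 4 + ds(9)
ds(9) = 9  (base case)
Total: 4 + 0 + 9 + 8 + 0 + 9 + 4 + 9 = 43

43


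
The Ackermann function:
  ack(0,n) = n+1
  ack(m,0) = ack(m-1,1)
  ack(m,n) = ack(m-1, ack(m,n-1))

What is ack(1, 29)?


ack(1, 29) = ack(0, ack(1, 28))
  ack(1, 28) = ack(0, ack(1, 27))
    ack(1, 27) = ack(0, ack(1, 26))
      ack(1, 26) = ack(0, ack(1, 25))
        ack(1, 25) = ack(0, ack(1, 24))
          ack(1, 24) = ack(0, ack(1, 23))
          ack(1, 23) = ack(0, ack(1, 22))
          ack(1, 22) = ack(0, ack(1, 21))
          ack(1, 21) = ack(0, ack(1, 20))
          ack(1, 20) = ack(0, ack(1, 19))
          ack(1, 19) = ack(0, ack(1, 18))
          ack(1, 18) = ack(0, ack(1, 17))
          ack(1, 17) = ack(0, ack(1, 16))
          ack(1, 16) = ack(0, ack(1, 15))
          ack(1, 15) = ack(0, ack(1, 14))
          ack(1, 14) = ack(0, ack(1, 13))
          ack(1, 13) = ack(0, ack(1, 12))
          ack(1, 12) = ack(0, ack(1, 11))
          ack(1, 11) = ack(0, ack(1, 10))
          ack(1, 10) = ack(0, ack(1, 9))
          ack(1, 9) = ack(0, ack(1, 8))
          ack(1, 8) = ack(0, ack(1, 7))
          ack(1, 7) = ack(0, ack(1, 6))
          ack(1, 6) = ack(0, ack(1, 5))
          ack(1, 5) = ack(0, ack(1, 4))
... (trace truncated)
Result: ack(1, 29) = 31

31


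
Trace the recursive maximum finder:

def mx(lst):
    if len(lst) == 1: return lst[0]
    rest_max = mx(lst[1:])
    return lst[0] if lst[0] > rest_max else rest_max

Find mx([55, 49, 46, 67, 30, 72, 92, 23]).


mx([55, 49, 46, 67, 30, 72, 92, 23]): compare 55 with mx([49, 46, 67, 30, 72, 92, 23])
mx([49, 46, 67, 30, 72, 92, 23]): compare 49 with mx([46, 67, 30, 72, 92, 23])
mx([46, 67, 30, 72, 92, 23]): compare 46 with mx([67, 30, 72, 92, 23])
mx([67, 30, 72, 92, 23]): compare 67 with mx([30, 72, 92, 23])
mx([30, 72, 92, 23]): compare 30 with mx([72, 92, 23])
mx([72, 92, 23]): compare 72 with mx([92, 23])
mx([92, 23]): compare 92 with mx([23])
mx([23]) = 23  (base case)
Compare 92 with 23 -> 92
Compare 72 with 92 -> 92
Compare 30 with 92 -> 92
Compare 67 with 92 -> 92
Compare 46 with 92 -> 92
Compare 49 with 92 -> 92
Compare 55 with 92 -> 92

92


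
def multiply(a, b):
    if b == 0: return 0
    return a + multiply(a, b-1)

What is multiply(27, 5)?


multiply(27, 5) = 27 + multiply(27, 4)
multiply(27, 4) = 27 + multiply(27, 3)
multiply(27, 3) = 27 + multiply(27, 2)
multiply(27, 2) = 27 + multiply(27, 1)
multiply(27, 1) = 27 + multiply(27, 0)
multiply(27, 0) = 0  (base case)
Total: 27 + 27 + 27 + 27 + 27 + 0 = 135

135


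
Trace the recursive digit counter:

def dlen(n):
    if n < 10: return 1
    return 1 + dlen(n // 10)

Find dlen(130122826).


dlen(130122826) = 1 + dlen(13012282)
dlen(13012282) = 1 + dlen(1301228)
dlen(1301228) = 1 + dlen(130122)
dlen(130122) = 1 + dlen(13012)
dlen(13012) = 1 + dlen(1301)
dlen(1301) = 1 + dlen(130)
dlen(130) = 1 + dlen(13)
dlen(13) = 1 + dlen(1)
dlen(1) = 1  (base case: 1 < 10)
Unwinding: 1 + 1 + 1 + 1 + 1 + 1 + 1 + 1 + 1 = 9

9


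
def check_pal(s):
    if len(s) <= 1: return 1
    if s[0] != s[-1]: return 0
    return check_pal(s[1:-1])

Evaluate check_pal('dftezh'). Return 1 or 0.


check_pal('dftezh'): s[0]='d' != s[-1]='h' -> return 0
Result: 0 (not a palindrome)

0


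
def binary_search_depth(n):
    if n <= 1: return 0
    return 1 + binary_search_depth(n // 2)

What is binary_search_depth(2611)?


2611 / 2 = 1305
1305 / 2 = 652
652 / 2 = 326
326 / 2 = 163
163 / 2 = 81
81 / 2 = 40
40 / 2 = 20
20 / 2 = 10
10 / 2 = 5
5 / 2 = 2
2 / 2 = 1
Reached 1 after 11 halvings

11


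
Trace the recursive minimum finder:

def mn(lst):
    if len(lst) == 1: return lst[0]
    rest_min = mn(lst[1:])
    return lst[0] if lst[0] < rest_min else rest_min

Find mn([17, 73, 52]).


mn([17, 73, 52]): compare 17 with mn([73, 52])
mn([73, 52]): compare 73 with mn([52])
mn([52]) = 52  (base case)
Compare 73 with 52 -> 52
Compare 17 with 52 -> 17

17


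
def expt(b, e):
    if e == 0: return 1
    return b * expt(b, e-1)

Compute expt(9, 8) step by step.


expt(9, 8)
= 9 * expt(9, 7)
= 9 * 9 * expt(9, 6)
= 9 * 9 * 9 * expt(9, 5)
= 9 * 9 * 9 * 9 * expt(9, 4)
= 9 * 9 * 9 * 9 * 9 * expt(9, 3)
= 9 * 9 * 9 * 9 * 9 * 9 * expt(9, 2)
= 9 * 9 * 9 * 9 * 9 * 9 * 9 * expt(9, 1)
= 9 * 9 * 9 * 9 * 9 * 9 * 9 * 9 * expt(9, 0)
= 9 * 9 * 9 * 9 * 9 * 9 * 9 * 9 * 1
= 43046721

43046721


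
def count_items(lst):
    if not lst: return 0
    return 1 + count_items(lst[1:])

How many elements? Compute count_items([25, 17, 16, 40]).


count_items([25, 17, 16, 40]) = 1 + count_items([17, 16, 40])
count_items([17, 16, 40]) = 1 + count_items([16, 40])
count_items([16, 40]) = 1 + count_items([40])
count_items([40]) = 1 + count_items([])
count_items([]) = 0  (base case)
Unwinding: 1 + 1 + 1 + 1 + 0 = 4

4


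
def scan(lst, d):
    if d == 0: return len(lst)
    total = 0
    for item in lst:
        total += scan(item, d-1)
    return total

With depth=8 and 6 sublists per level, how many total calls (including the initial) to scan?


At depth 0 (root): 1 call
At depth 1: each of 1 parents calls scan on 6 children = 6 calls
At depth 2: each of 6 parents calls scan on 6 children = 36 calls
At depth 3: each of 36 parents calls scan on 6 children = 216 calls
At depth 4: each of 216 parents calls scan on 6 children = 1296 calls
At depth 5: each of 1296 parents calls scan on 6 children = 7776 calls
At depth 6: each of 7776 parents calls scan on 6 children = 46656 calls
At depth 7: each of 46656 parents calls scan on 6 children = 279936 calls
At depth 8: each of 279936 parents calls scan on 6 children = 1679616 calls
Total: 1 + 6 + 36 + 216 + 1296 + 7776 + 46656 + 279936 + 1679616 = 2015539

2015539


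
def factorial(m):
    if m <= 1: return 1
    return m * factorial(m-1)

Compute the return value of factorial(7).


factorial(7)
= 7 * factorial(6)
= 7 * 6 * factorial(5)
= 7 * 6 * 5 * factorial(4)
= 7 * 6 * 5 * 4 * factorial(3)
= 7 * 6 * 5 * 4 * 3 * factorial(2)
= 7 * 6 * 5 * 4 * 3 * 2 * factorial(1)
= 7 * 6 * 5 * 4 * 3 * 2 * 1
= 5040

5040


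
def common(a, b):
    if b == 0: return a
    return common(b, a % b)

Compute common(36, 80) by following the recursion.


common(36, 80) = common(80, 36)
common(80, 36) = common(36, 8)
common(36, 8) = common(8, 4)
common(8, 4) = common(4, 0)
common(4, 0) = 4  (base case)

4


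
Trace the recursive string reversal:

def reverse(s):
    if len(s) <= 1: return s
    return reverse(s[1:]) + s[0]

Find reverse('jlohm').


reverse('jlohm') = reverse('lohm') + 'j'
reverse('lohm') = reverse('ohm') + 'l'
reverse('ohm') = reverse('hm') + 'o'
reverse('hm') = reverse('m') + 'h'
reverse('m') = 'm'  (base case)
Concatenating: 'm' + 'h' + 'o' + 'l' + 'j' = 'mholj'

mholj


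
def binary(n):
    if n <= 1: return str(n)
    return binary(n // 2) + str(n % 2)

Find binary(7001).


binary(7001) = binary(3500) + '1'
binary(3500) = binary(1750) + '0'
binary(1750) = binary(875) + '0'
binary(875) = binary(437) + '1'
binary(437) = binary(218) + '1'
binary(218) = binary(109) + '0'
binary(109) = binary(54) + '1'
binary(54) = binary(27) + '0'
binary(27) = binary(13) + '1'
binary(13) = binary(6) + '1'
binary(6) = binary(3) + '0'
binary(3) = binary(1) + '1'
binary(1) = '1'  (base case)
Concatenating: '1' + '1' + '0' + '1' + '1' + '0' + '1' + '0' + '1' + '1' + '0' + '0' + '1' = '1101101011001'

1101101011001


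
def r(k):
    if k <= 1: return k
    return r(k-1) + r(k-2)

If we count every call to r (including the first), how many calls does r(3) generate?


Let C(n) = total calls for r(n)
C(0) = 1, C(1) = 1
C(2) = 1 + C(1) + C(0) = 1 + 1 + 1 = 3
C(3) = 1 + C(2) + C(1) = 1 + 3 + 1 = 5

5


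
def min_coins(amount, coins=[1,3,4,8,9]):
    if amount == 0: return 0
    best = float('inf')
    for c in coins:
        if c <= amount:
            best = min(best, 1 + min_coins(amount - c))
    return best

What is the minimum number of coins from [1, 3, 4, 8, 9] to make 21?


Building up with DP:
min_coins(0) = 0
min_coins(1) = min(1+min_coins(0)=1+0=1) = 1
min_coins(2) = min(1+min_coins(1)=1+1=2) = 2
min_coins(3) = min(1+min_coins(2)=1+2=3, 1+min_coins(0)=1+0=1) = 1
min_coins(4) = min(1+min_coins(3)=1+1=2, 1+min_coins(1)=1+1=2, 1+min_coins(0)=1+0=1) = 1
min_coins(5) = min(1+min_coins(4)=1+1=2, 1+min_coins(2)=1+2=3, 1+min_coins(1)=1+1=2) = 2
min_coins(6) = min(1+min_coins(5)=1+2=3, 1+min_coins(3)=1+1=2, 1+min_coins(2)=1+2=3) = 2
min_coins(7) = min(1+min_coins(6)=1+2=3, 1+min_coins(4)=1+1=2, 1+min_coins(3)=1+1=2) = 2
min_coins(8) = min(1+min_coins(7)=1+2=3, 1+min_coins(5)=1+2=3, 1+min_coins(4)=1+1=2, 1+min_coins(0)=1+0=1) = 1
min_coins(9) = min(1+min_coins(8)=1+1=2, 1+min_coins(6)=1+2=3, 1+min_coins(5)=1+2=3, 1+min_coins(1)=1+1=2, 1+min_coins(0)=1+0=1) = 1
min_coins(10) = min(1+min_coins(9)=1+1=2, 1+min_coins(7)=1+2=3, 1+min_coins(6)=1+2=3, 1+min_coins(2)=1+2=3, 1+min_coins(1)=1+1=2) = 2
min_coins(11) = min(1+min_coins(10)=1+2=3, 1+min_coins(8)=1+1=2, 1+min_coins(7)=1+2=3, 1+min_coins(3)=1+1=2, 1+min_coins(2)=1+2=3) = 2
min_coins(12) = min(1+min_coins(11)=1+2=3, 1+min_coins(9)=1+1=2, 1+min_coins(8)=1+1=2, 1+min_coins(4)=1+1=2, 1+min_coins(3)=1+1=2) = 2
min_coins(13) = min(1+min_coins(12)=1+2=3, 1+min_coins(10)=1+2=3, 1+min_coins(9)=1+1=2, 1+min_coins(5)=1+2=3, 1+min_coins(4)=1+1=2) = 2
min_coins(14) = min(1+min_coins(13)=1+2=3, 1+min_coins(11)=1+2=3, 1+min_coins(10)=1+2=3, 1+min_coins(6)=1+2=3, 1+min_coins(5)=1+2=3) = 3
min_coins(15) = min(1+min_coins(14)=1+3=4, 1+min_coins(12)=1+2=3, 1+min_coins(11)=1+2=3, 1+min_coins(7)=1+2=3, 1+min_coins(6)=1+2=3) = 3
min_coins(16) = min(1+min_coins(15)=1+3=4, 1+min_coins(13)=1+2=3, 1+min_coins(12)=1+2=3, 1+min_coins(8)=1+1=2, 1+min_coins(7)=1+2=3) = 2
min_coins(17) = min(1+min_coins(16)=1+2=3, 1+min_coins(14)=1+3=4, 1+min_coins(13)=1+2=3, 1+min_coins(9)=1+1=2, 1+min_coins(8)=1+1=2) = 2
min_coins(18) = min(1+min_coins(17)=1+2=3, 1+min_coins(15)=1+3=4, 1+min_coins(14)=1+3=4, 1+min_coins(10)=1+2=3, 1+min_coins(9)=1+1=2) = 2
min_coins(19) = min(1+min_coins(18)=1+2=3, 1+min_coins(16)=1+2=3, 1+min_coins(15)=1+3=4, 1+min_coins(11)=1+2=3, 1+min_coins(10)=1+2=3) = 3
min_coins(20) = min(1+min_coins(19)=1+3=4, 1+min_coins(17)=1+2=3, 1+min_coins(16)=1+2=3, 1+min_coins(12)=1+2=3, 1+min_coins(11)=1+2=3) = 3
min_coins(21) = min(1+min_coins(20)=1+3=4, 1+min_coins(18)=1+2=3, 1+min_coins(17)=1+2=3, 1+min_coins(13)=1+2=3, 1+min_coins(12)=1+2=3) = 3

3


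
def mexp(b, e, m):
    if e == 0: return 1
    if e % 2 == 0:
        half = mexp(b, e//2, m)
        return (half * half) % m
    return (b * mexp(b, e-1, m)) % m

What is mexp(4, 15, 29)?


mexp(4, 15, 29): e is odd, compute mexp(4, 14, 29)
  mexp(4, 14, 29): e is even, compute mexp(4, 7, 29)
    mexp(4, 7, 29): e is odd, compute mexp(4, 6, 29)
      mexp(4, 6, 29): e is even, compute mexp(4, 3, 29)
        mexp(4, 3, 29): e is odd, compute mexp(4, 2, 29)
          mexp(4, 2, 29): e is even, compute mexp(4, 1, 29)
          mexp(4, 1, 29): e is odd, compute mexp(4, 0, 29)
          mexp(4, 0, 29) = 1
          (4 * 1) % 29 = 4
          half=4, (4*4) % 29 = 16
        (4 * 16) % 29 = 6
      half=6, (6*6) % 29 = 7
    (4 * 7) % 29 = 28
  half=28, (28*28) % 29 = 1
(4 * 1) % 29 = 4

4


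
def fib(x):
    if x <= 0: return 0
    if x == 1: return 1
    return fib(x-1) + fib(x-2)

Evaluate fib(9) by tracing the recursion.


Computing fib(9) bottom-up:
fib(0) = 0
fib(1) = 1
fib(2) = fib(1) + fib(0) = 1 + 0 = 1
fib(3) = fib(2) + fib(1) = 1 + 1 = 2
fib(4) = fib(3) + fib(2) = 2 + 1 = 3
fib(5) = fib(4) + fib(3) = 3 + 2 = 5
fib(6) = fib(5) + fib(4) = 5 + 3 = 8
fib(7) = fib(6) + fib(5) = 8 + 5 = 13
fib(8) = fib(7) + fib(6) = 13 + 8 = 21
fib(9) = fib(8) + fib(7) = 21 + 13 = 34

34


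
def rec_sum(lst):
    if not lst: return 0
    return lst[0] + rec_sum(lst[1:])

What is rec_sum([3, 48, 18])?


rec_sum([3, 48, 18]) = 3 + rec_sum([48, 18])
rec_sum([48, 18]) = 48 + rec_sum([18])
rec_sum([18]) = 18 + rec_sum([])
rec_sum([]) = 0  (base case)
Total: 3 + 48 + 18 + 0 = 69

69


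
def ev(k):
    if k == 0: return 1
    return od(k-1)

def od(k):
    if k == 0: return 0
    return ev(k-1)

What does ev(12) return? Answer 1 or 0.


ev(12) = od(11)
od(11) = ev(10)
ev(10) = od(9)
od(9) = ev(8)
ev(8) = od(7)
od(7) = ev(6)
ev(6) = od(5)
od(5) = ev(4)
ev(4) = od(3)
od(3) = ev(2)
ev(2) = od(1)
od(1) = ev(0)
ev(0) = 1  (base case)
Result: 1

1


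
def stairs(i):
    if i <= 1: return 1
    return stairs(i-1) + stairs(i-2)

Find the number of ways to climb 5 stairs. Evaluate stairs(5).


Building up from base cases:
stairs(0) = 1
stairs(1) = 1
stairs(2) = stairs(1) + stairs(0) = 1 + 1 = 2
stairs(3) = stairs(2) + stairs(1) = 2 + 1 = 3
stairs(4) = stairs(3) + stairs(2) = 3 + 2 = 5
stairs(5) = stairs(4) + stairs(3) = 5 + 3 = 8

8


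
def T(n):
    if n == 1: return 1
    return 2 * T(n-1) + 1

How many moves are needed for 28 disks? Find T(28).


T(28) = 2 * T(27) + 1
T(27) = 2 * T(26) + 1
T(26) = 2 * T(25) + 1
T(25) = 2 * T(24) + 1
T(24) = 2 * T(23) + 1
T(23) = 2 * T(22) + 1
T(22) = 2 * T(21) + 1
T(21) = 2 * T(20) + 1
T(20) = 2 * T(19) + 1
T(19) = 2 * T(18) + 1
T(18) = 2 * T(17) + 1
T(17) = 2 * T(16) + 1
T(16) = 2 * T(15) + 1
T(15) = 2 * T(14) + 1
T(14) = 2 * T(13) + 1
T(13) = 2 * T(12) + 1
T(12) = 2 * T(11) + 1
T(11) = 2 * T(10) + 1
T(10) = 2 * T(9) + 1
T(9) = 2 * T(8) + 1
T(8) = 2 * T(7) + 1
T(7) = 2 * T(6) + 1
T(6) = 2 * T(5) + 1
T(5) = 2 * T(4) + 1
T(4) = 2 * T(3) + 1
T(3) = 2 * T(2) + 1
T(2) = 2 * T(1) + 1
T(1) = 1  (base case)
T(2) = 2 * 1 + 1 = 3
T(3) = 2 * 3 + 1 = 7
T(4) = 2 * 7 + 1 = 15
T(5) = 2 * 15 + 1 = 31
T(6) = 2 * 31 + 1 = 63
T(7) = 2 * 63 + 1 = 127
T(8) = 2 * 127 + 1 = 255
T(9) = 2 * 255 + 1 = 511
T(10) = 2 * 511 + 1 = 1023
T(11) = 2 * 1023 + 1 = 2047
T(12) = 2 * 2047 + 1 = 4095
T(13) = 2 * 4095 + 1 = 8191
T(14) = 2 * 8191 + 1 = 16383
T(15) = 2 * 16383 + 1 = 32767
T(16) = 2 * 32767 + 1 = 65535
T(17) = 2 * 65535 + 1 = 131071
T(18) = 2 * 131071 + 1 = 262143
T(19) = 2 * 262143 + 1 = 524287
T(20) = 2 * 524287 + 1 = 1048575
T(21) = 2 * 1048575 + 1 = 2097151
T(22) = 2 * 2097151 + 1 = 4194303
T(23) = 2 * 4194303 + 1 = 8388607
T(24) = 2 * 8388607 + 1 = 16777215
T(25) = 2 * 16777215 + 1 = 33554431
T(26) = 2 * 33554431 + 1 = 67108863
T(27) = 2 * 67108863 + 1 = 134217727
T(28) = 2 * 134217727 + 1 = 268435455

268435455


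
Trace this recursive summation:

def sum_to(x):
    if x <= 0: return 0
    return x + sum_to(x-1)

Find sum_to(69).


sum_to(69)
= 69 + 68 + 67 + 66 + 65 + 64 + 63 + 62 + 61 + 60 + 59 + 58 + 57 + 56 + 55 + 54 + 53 + 52 + 51 + 50 + 49 + 48 + 47 + 46 + 45 + 44 + 43 + 42 + 41 + 40 + 39 + 38 + 37 + 36 + 35 + 34 + 33 + 32 + 31 + 30 + 29 + 28 + 27 + 26 + 25 + 24 + 23 + 22 + 21 + 20 + 19 + 18 + 17 + 16 + 15 + 14 + 13 + 12 + 11 + 10 + 9 + 8 + 7 + 6 + 5 + 4 + 3 + 2 + 1 + sum_to(0)
= 69 + 68 + 67 + 66 + 65 + 64 + 63 + 62 + 61 + 60 + 59 + 58 + 57 + 56 + 55 + 54 + 53 + 52 + 51 + 50 + 49 + 48 + 47 + 46 + 45 + 44 + 43 + 42 + 41 + 40 + 39 + 38 + 37 + 36 + 35 + 34 + 33 + 32 + 31 + 30 + 29 + 28 + 27 + 26 + 25 + 24 + 23 + 22 + 21 + 20 + 19 + 18 + 17 + 16 + 15 + 14 + 13 + 12 + 11 + 10 + 9 + 8 + 7 + 6 + 5 + 4 + 3 + 2 + 1 + 0
= 2415

2415


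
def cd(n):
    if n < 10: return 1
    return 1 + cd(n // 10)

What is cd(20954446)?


cd(20954446) = 1 + cd(2095444)
cd(2095444) = 1 + cd(209544)
cd(209544) = 1 + cd(20954)
cd(20954) = 1 + cd(2095)
cd(2095) = 1 + cd(209)
cd(209) = 1 + cd(20)
cd(20) = 1 + cd(2)
cd(2) = 1  (base case: 2 < 10)
Unwinding: 1 + 1 + 1 + 1 + 1 + 1 + 1 + 1 = 8

8


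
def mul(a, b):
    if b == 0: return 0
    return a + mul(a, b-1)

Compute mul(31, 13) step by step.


mul(31, 13) = 31 + mul(31, 12)
mul(31, 12) = 31 + mul(31, 11)
mul(31, 11) = 31 + mul(31, 10)
mul(31, 10) = 31 + mul(31, 9)
mul(31, 9) = 31 + mul(31, 8)
mul(31, 8) = 31 + mul(31, 7)
mul(31, 7) = 31 + mul(31, 6)
mul(31, 6) = 31 + mul(31, 5)
mul(31, 5) = 31 + mul(31, 4)
mul(31, 4) = 31 + mul(31, 3)
mul(31, 3) = 31 + mul(31, 2)
mul(31, 2) = 31 + mul(31, 1)
mul(31, 1) = 31 + mul(31, 0)
mul(31, 0) = 0  (base case)
Total: 31 + 31 + 31 + 31 + 31 + 31 + 31 + 31 + 31 + 31 + 31 + 31 + 31 + 0 = 403

403


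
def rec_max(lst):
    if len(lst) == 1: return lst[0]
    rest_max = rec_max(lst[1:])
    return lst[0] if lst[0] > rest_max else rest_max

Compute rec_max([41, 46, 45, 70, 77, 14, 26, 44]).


rec_max([41, 46, 45, 70, 77, 14, 26, 44]): compare 41 with rec_max([46, 45, 70, 77, 14, 26, 44])
rec_max([46, 45, 70, 77, 14, 26, 44]): compare 46 with rec_max([45, 70, 77, 14, 26, 44])
rec_max([45, 70, 77, 14, 26, 44]): compare 45 with rec_max([70, 77, 14, 26, 44])
rec_max([70, 77, 14, 26, 44]): compare 70 with rec_max([77, 14, 26, 44])
rec_max([77, 14, 26, 44]): compare 77 with rec_max([14, 26, 44])
rec_max([14, 26, 44]): compare 14 with rec_max([26, 44])
rec_max([26, 44]): compare 26 with rec_max([44])
rec_max([44]) = 44  (base case)
Compare 26 with 44 -> 44
Compare 14 with 44 -> 44
Compare 77 with 44 -> 77
Compare 70 with 77 -> 77
Compare 45 with 77 -> 77
Compare 46 with 77 -> 77
Compare 41 with 77 -> 77

77


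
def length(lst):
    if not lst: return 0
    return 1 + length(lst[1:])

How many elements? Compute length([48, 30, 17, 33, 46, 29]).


length([48, 30, 17, 33, 46, 29]) = 1 + length([30, 17, 33, 46, 29])
length([30, 17, 33, 46, 29]) = 1 + length([17, 33, 46, 29])
length([17, 33, 46, 29]) = 1 + length([33, 46, 29])
length([33, 46, 29]) = 1 + length([46, 29])
length([46, 29]) = 1 + length([29])
length([29]) = 1 + length([])
length([]) = 0  (base case)
Unwinding: 1 + 1 + 1 + 1 + 1 + 1 + 0 = 6

6


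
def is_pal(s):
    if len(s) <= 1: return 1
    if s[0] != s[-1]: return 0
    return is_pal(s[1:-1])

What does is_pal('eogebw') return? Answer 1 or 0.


is_pal('eogebw'): s[0]='e' != s[-1]='w' -> return 0
Result: 0 (not a palindrome)

0


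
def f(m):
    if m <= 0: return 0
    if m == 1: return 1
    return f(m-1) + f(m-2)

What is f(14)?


Computing f(14) bottom-up:
f(0) = 0
f(1) = 1
f(2) = f(1) + f(0) = 1 + 0 = 1
f(3) = f(2) + f(1) = 1 + 1 = 2
f(4) = f(3) + f(2) = 2 + 1 = 3
f(5) = f(4) + f(3) = 3 + 2 = 5
f(6) = f(5) + f(4) = 5 + 3 = 8
f(7) = f(6) + f(5) = 8 + 5 = 13
f(8) = f(7) + f(6) = 13 + 8 = 21
f(9) = f(8) + f(7) = 21 + 13 = 34
f(10) = f(9) + f(8) = 34 + 21 = 55
f(11) = f(10) + f(9) = 55 + 34 = 89
f(12) = f(11) + f(10) = 89 + 55 = 144
f(13) = f(12) + f(11) = 144 + 89 = 233
f(14) = f(13) + f(12) = 233 + 144 = 377

377


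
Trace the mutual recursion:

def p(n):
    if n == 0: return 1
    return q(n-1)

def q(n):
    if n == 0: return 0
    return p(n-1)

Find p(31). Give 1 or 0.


p(31) = q(30)
q(30) = p(29)
p(29) = q(28)
q(28) = p(27)
p(27) = q(26)
q(26) = p(25)
p(25) = q(24)
q(24) = p(23)
p(23) = q(22)
q(22) = p(21)
p(21) = q(20)
q(20) = p(19)
p(19) = q(18)
q(18) = p(17)
p(17) = q(16)
q(16) = p(15)
p(15) = q(14)
q(14) = p(13)
p(13) = q(12)
q(12) = p(11)
p(11) = q(10)
q(10) = p(9)
p(9) = q(8)
q(8) = p(7)
p(7) = q(6)
q(6) = p(5)
p(5) = q(4)
q(4) = p(3)
p(3) = q(2)
q(2) = p(1)
p(1) = q(0)
q(0) = 0  (base case)
Result: 0

0


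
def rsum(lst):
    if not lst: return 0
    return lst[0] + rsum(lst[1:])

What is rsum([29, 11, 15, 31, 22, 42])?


rsum([29, 11, 15, 31, 22, 42]) = 29 + rsum([11, 15, 31, 22, 42])
rsum([11, 15, 31, 22, 42]) = 11 + rsum([15, 31, 22, 42])
rsum([15, 31, 22, 42]) = 15 + rsum([31, 22, 42])
rsum([31, 22, 42]) = 31 + rsum([22, 42])
rsum([22, 42]) = 22 + rsum([42])
rsum([42]) = 42 + rsum([])
rsum([]) = 0  (base case)
Total: 29 + 11 + 15 + 31 + 22 + 42 + 0 = 150

150


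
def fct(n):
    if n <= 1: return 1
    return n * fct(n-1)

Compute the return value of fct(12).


fct(12)
= 12 * fct(11)
= 12 * 11 * fct(10)
= 12 * 11 * 10 * fct(9)
= 12 * 11 * 10 * 9 * fct(8)
= 12 * 11 * 10 * 9 * 8 * fct(7)
= 12 * 11 * 10 * 9 * 8 * 7 * fct(6)
= 12 * 11 * 10 * 9 * 8 * 7 * 6 * fct(5)
= 12 * 11 * 10 * 9 * 8 * 7 * 6 * 5 * fct(4)
= 12 * 11 * 10 * 9 * 8 * 7 * 6 * 5 * 4 * fct(3)
= 12 * 11 * 10 * 9 * 8 * 7 * 6 * 5 * 4 * 3 * fct(2)
= 12 * 11 * 10 * 9 * 8 * 7 * 6 * 5 * 4 * 3 * 2 * fct(1)
= 12 * 11 * 10 * 9 * 8 * 7 * 6 * 5 * 4 * 3 * 2 * 1
= 479001600

479001600


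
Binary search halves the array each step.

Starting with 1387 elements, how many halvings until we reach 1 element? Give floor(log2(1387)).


1387 / 2 = 693
693 / 2 = 346
346 / 2 = 173
173 / 2 = 86
86 / 2 = 43
43 / 2 = 21
21 / 2 = 10
10 / 2 = 5
5 / 2 = 2
2 / 2 = 1
Reached 1 after 10 halvings

10


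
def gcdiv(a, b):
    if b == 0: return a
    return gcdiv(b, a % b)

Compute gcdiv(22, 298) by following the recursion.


gcdiv(22, 298) = gcdiv(298, 22)
gcdiv(298, 22) = gcdiv(22, 12)
gcdiv(22, 12) = gcdiv(12, 10)
gcdiv(12, 10) = gcdiv(10, 2)
gcdiv(10, 2) = gcdiv(2, 0)
gcdiv(2, 0) = 2  (base case)

2


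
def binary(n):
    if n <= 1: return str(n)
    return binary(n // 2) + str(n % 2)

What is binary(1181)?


binary(1181) = binary(590) + '1'
binary(590) = binary(295) + '0'
binary(295) = binary(147) + '1'
binary(147) = binary(73) + '1'
binary(73) = binary(36) + '1'
binary(36) = binary(18) + '0'
binary(18) = binary(9) + '0'
binary(9) = binary(4) + '1'
binary(4) = binary(2) + '0'
binary(2) = binary(1) + '0'
binary(1) = '1'  (base case)
Concatenating: '1' + '0' + '0' + '1' + '0' + '0' + '1' + '1' + '1' + '0' + '1' = '10010011101'

10010011101


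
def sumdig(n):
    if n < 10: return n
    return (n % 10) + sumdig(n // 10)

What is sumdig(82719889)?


sumdig(82719889) = 9 + sumdig(8271988)
sumdig(8271988) = 8 + sumdig(827198)
sumdig(827198) = 8 + sumdig(82719)
sumdig(82719) = 9 + sumdig(8271)
sumdig(8271) = 1 + sumdig(827)
sumdig(827) = 7 + sumdig(82)
sumdig(82) = 2 + sumdig(8)
sumdig(8) = 8  (base case)
Total: 9 + 8 + 8 + 9 + 1 + 7 + 2 + 8 = 52

52


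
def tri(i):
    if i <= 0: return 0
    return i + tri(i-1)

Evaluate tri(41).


tri(41)
= 41 + 40 + 39 + 38 + 37 + 36 + 35 + 34 + 33 + 32 + 31 + 30 + 29 + 28 + 27 + 26 + 25 + 24 + 23 + 22 + 21 + 20 + 19 + 18 + 17 + 16 + 15 + 14 + 13 + 12 + 11 + 10 + 9 + 8 + 7 + 6 + 5 + 4 + 3 + 2 + 1 + tri(0)
= 41 + 40 + 39 + 38 + 37 + 36 + 35 + 34 + 33 + 32 + 31 + 30 + 29 + 28 + 27 + 26 + 25 + 24 + 23 + 22 + 21 + 20 + 19 + 18 + 17 + 16 + 15 + 14 + 13 + 12 + 11 + 10 + 9 + 8 + 7 + 6 + 5 + 4 + 3 + 2 + 1 + 0
= 861

861


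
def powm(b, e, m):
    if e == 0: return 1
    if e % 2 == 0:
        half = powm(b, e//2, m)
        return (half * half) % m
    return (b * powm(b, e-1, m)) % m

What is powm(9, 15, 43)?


powm(9, 15, 43): e is odd, compute powm(9, 14, 43)
  powm(9, 14, 43): e is even, compute powm(9, 7, 43)
    powm(9, 7, 43): e is odd, compute powm(9, 6, 43)
      powm(9, 6, 43): e is even, compute powm(9, 3, 43)
        powm(9, 3, 43): e is odd, compute powm(9, 2, 43)
          powm(9, 2, 43): e is even, compute powm(9, 1, 43)
          powm(9, 1, 43): e is odd, compute powm(9, 0, 43)
          powm(9, 0, 43) = 1
          (9 * 1) % 43 = 9
          half=9, (9*9) % 43 = 38
        (9 * 38) % 43 = 41
      half=41, (41*41) % 43 = 4
    (9 * 4) % 43 = 36
  half=36, (36*36) % 43 = 6
(9 * 6) % 43 = 11

11


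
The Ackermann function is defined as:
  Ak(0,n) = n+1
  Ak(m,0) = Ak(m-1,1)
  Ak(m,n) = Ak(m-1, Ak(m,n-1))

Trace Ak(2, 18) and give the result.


Ak(2, 18) = Ak(1, Ak(2, 17))
  Ak(2, 17) = Ak(1, Ak(2, 16))
    Ak(2, 16) = Ak(1, Ak(2, 15))
      Ak(2, 15) = Ak(1, Ak(2, 14))
        Ak(2, 14) = Ak(1, Ak(2, 13))
          Ak(2, 13) = Ak(1, Ak(2, 12))
          Ak(2, 12) = Ak(1, Ak(2, 11))
          Ak(2, 11) = Ak(1, Ak(2, 10))
          Ak(2, 10) = Ak(1, Ak(2, 9))
          Ak(2, 9) = Ak(1, Ak(2, 8))
          Ak(2, 8) = Ak(1, Ak(2, 7))
          Ak(2, 7) = Ak(1, Ak(2, 6))
          Ak(2, 6) = Ak(1, Ak(2, 5))
          Ak(2, 5) = Ak(1, Ak(2, 4))
          Ak(2, 4) = Ak(1, Ak(2, 3))
          Ak(2, 3) = Ak(1, Ak(2, 2))
          Ak(2, 2) = Ak(1, Ak(2, 1))
          Ak(2, 1) = Ak(1, Ak(2, 0))
          Ak(2, 0) = Ak(1, 1)
          Ak(1, 1) = Ak(0, Ak(1, 0))
          Ak(1, 0) = Ak(0, 1)
          Ak(0, 1) = 2
            = Ak(0, 2)
          Ak(0, 2) = 3
            = Ak(1, 3)
... (trace truncated)
Result: Ak(2, 18) = 39

39


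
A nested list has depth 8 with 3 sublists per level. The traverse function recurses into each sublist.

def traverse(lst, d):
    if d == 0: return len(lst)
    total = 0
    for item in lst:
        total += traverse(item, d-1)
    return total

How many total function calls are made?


At depth 0 (root): 1 call
At depth 1: each of 1 parents calls traverse on 3 children = 3 calls
At depth 2: each of 3 parents calls traverse on 3 children = 9 calls
At depth 3: each of 9 parents calls traverse on 3 children = 27 calls
At depth 4: each of 27 parents calls traverse on 3 children = 81 calls
At depth 5: each of 81 parents calls traverse on 3 children = 243 calls
At depth 6: each of 243 parents calls traverse on 3 children = 729 calls
At depth 7: each of 729 parents calls traverse on 3 children = 2187 calls
At depth 8: each of 2187 parents calls traverse on 3 children = 6561 calls
Total: 1 + 3 + 9 + 27 + 81 + 243 + 729 + 2187 + 6561 = 9841

9841


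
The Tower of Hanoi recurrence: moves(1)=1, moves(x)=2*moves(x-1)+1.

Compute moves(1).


moves(1) = 1  (base case)

1


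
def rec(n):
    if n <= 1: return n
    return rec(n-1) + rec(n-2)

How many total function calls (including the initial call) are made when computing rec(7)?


Let C(n) = total calls for rec(n)
C(0) = 1, C(1) = 1
C(2) = 1 + C(1) + C(0) = 1 + 1 + 1 = 3
C(3) = 1 + C(2) + C(1) = 1 + 3 + 1 = 5
C(4) = 1 + C(3) + C(2) = 1 + 5 + 3 = 9
C(5) = 1 + C(4) + C(3) = 1 + 9 + 5 = 15
C(6) = 1 + C(5) + C(4) = 1 + 15 + 9 = 25
C(7) = 1 + C(6) + C(5) = 1 + 25 + 15 = 41

41


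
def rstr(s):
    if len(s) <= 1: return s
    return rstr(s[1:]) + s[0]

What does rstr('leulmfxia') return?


rstr('leulmfxia') = rstr('eulmfxia') + 'l'
rstr('eulmfxia') = rstr('ulmfxia') + 'e'
rstr('ulmfxia') = rstr('lmfxia') + 'u'
rstr('lmfxia') = rstr('mfxia') + 'l'
rstr('mfxia') = rstr('fxia') + 'm'
rstr('fxia') = rstr('xia') + 'f'
rstr('xia') = rstr('ia') + 'x'
rstr('ia') = rstr('a') + 'i'
rstr('a') = 'a'  (base case)
Concatenating: 'a' + 'i' + 'x' + 'f' + 'm' + 'l' + 'u' + 'e' + 'l' = 'aixfmluel'

aixfmluel


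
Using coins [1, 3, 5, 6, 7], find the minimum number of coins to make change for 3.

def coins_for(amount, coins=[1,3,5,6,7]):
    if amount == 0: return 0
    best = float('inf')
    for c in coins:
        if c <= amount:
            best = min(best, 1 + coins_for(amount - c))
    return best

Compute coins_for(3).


Building up with DP:
coins_for(0) = 0
coins_for(1) = min(1+coins_for(0)=1+0=1) = 1
coins_for(2) = min(1+coins_for(1)=1+1=2) = 2
coins_for(3) = min(1+coins_for(2)=1+2=3, 1+coins_for(0)=1+0=1) = 1

1


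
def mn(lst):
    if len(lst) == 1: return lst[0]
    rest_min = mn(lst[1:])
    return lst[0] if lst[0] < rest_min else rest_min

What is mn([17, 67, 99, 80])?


mn([17, 67, 99, 80]): compare 17 with mn([67, 99, 80])
mn([67, 99, 80]): compare 67 with mn([99, 80])
mn([99, 80]): compare 99 with mn([80])
mn([80]) = 80  (base case)
Compare 99 with 80 -> 80
Compare 67 with 80 -> 67
Compare 17 with 67 -> 17

17


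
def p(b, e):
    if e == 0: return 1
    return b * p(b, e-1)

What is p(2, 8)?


p(2, 8)
= 2 * p(2, 7)
= 2 * 2 * p(2, 6)
= 2 * 2 * 2 * p(2, 5)
= 2 * 2 * 2 * 2 * p(2, 4)
= 2 * 2 * 2 * 2 * 2 * p(2, 3)
= 2 * 2 * 2 * 2 * 2 * 2 * p(2, 2)
= 2 * 2 * 2 * 2 * 2 * 2 * 2 * p(2, 1)
= 2 * 2 * 2 * 2 * 2 * 2 * 2 * 2 * p(2, 0)
= 2 * 2 * 2 * 2 * 2 * 2 * 2 * 2 * 1
= 256

256


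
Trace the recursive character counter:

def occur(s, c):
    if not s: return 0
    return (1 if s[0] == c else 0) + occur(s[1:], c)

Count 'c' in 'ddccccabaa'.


s[0]='d' != 'c' -> 0
s[0]='d' != 'c' -> 0
s[0]='c' == 'c' -> 1
s[0]='c' == 'c' -> 1
s[0]='c' == 'c' -> 1
s[0]='c' == 'c' -> 1
s[0]='a' != 'c' -> 0
s[0]='b' != 'c' -> 0
s[0]='a' != 'c' -> 0
s[0]='a' != 'c' -> 0
Sum: 0 + 0 + 1 + 1 + 1 + 1 + 0 + 0 + 0 + 0 = 4

4


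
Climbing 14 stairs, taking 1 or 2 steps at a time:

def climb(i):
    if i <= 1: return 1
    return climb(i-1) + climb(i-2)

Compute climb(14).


Building up from base cases:
climb(0) = 1
climb(1) = 1
climb(2) = climb(1) + climb(0) = 1 + 1 = 2
climb(3) = climb(2) + climb(1) = 2 + 1 = 3
climb(4) = climb(3) + climb(2) = 3 + 2 = 5
climb(5) = climb(4) + climb(3) = 5 + 3 = 8
climb(6) = climb(5) + climb(4) = 8 + 5 = 13
climb(7) = climb(6) + climb(5) = 13 + 8 = 21
climb(8) = climb(7) + climb(6) = 21 + 13 = 34
climb(9) = climb(8) + climb(7) = 34 + 21 = 55
climb(10) = climb(9) + climb(8) = 55 + 34 = 89
climb(11) = climb(10) + climb(9) = 89 + 55 = 144
climb(12) = climb(11) + climb(10) = 144 + 89 = 233
climb(13) = climb(12) + climb(11) = 233 + 144 = 377
climb(14) = climb(13) + climb(12) = 377 + 233 = 610

610


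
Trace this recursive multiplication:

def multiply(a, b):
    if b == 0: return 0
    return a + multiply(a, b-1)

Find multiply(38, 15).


multiply(38, 15) = 38 + multiply(38, 14)
multiply(38, 14) = 38 + multiply(38, 13)
multiply(38, 13) = 38 + multiply(38, 12)
multiply(38, 12) = 38 + multiply(38, 11)
multiply(38, 11) = 38 + multiply(38, 10)
multiply(38, 10) = 38 + multiply(38, 9)
multiply(38, 9) = 38 + multiply(38, 8)
multiply(38, 8) = 38 + multiply(38, 7)
multiply(38, 7) = 38 + multiply(38, 6)
multiply(38, 6) = 38 + multiply(38, 5)
multiply(38, 5) = 38 + multiply(38, 4)
multiply(38, 4) = 38 + multiply(38, 3)
multiply(38, 3) = 38 + multiply(38, 2)
multiply(38, 2) = 38 + multiply(38, 1)
multiply(38, 1) = 38 + multiply(38, 0)
multiply(38, 0) = 0  (base case)
Total: 38 + 38 + 38 + 38 + 38 + 38 + 38 + 38 + 38 + 38 + 38 + 38 + 38 + 38 + 38 + 0 = 570

570


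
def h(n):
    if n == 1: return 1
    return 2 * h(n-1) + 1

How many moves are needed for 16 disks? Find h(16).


h(16) = 2 * h(15) + 1
h(15) = 2 * h(14) + 1
h(14) = 2 * h(13) + 1
h(13) = 2 * h(12) + 1
h(12) = 2 * h(11) + 1
h(11) = 2 * h(10) + 1
h(10) = 2 * h(9) + 1
h(9) = 2 * h(8) + 1
h(8) = 2 * h(7) + 1
h(7) = 2 * h(6) + 1
h(6) = 2 * h(5) + 1
h(5) = 2 * h(4) + 1
h(4) = 2 * h(3) + 1
h(3) = 2 * h(2) + 1
h(2) = 2 * h(1) + 1
h(1) = 1  (base case)
h(2) = 2 * 1 + 1 = 3
h(3) = 2 * 3 + 1 = 7
h(4) = 2 * 7 + 1 = 15
h(5) = 2 * 15 + 1 = 31
h(6) = 2 * 31 + 1 = 63
h(7) = 2 * 63 + 1 = 127
h(8) = 2 * 127 + 1 = 255
h(9) = 2 * 255 + 1 = 511
h(10) = 2 * 511 + 1 = 1023
h(11) = 2 * 1023 + 1 = 2047
h(12) = 2 * 2047 + 1 = 4095
h(13) = 2 * 4095 + 1 = 8191
h(14) = 2 * 8191 + 1 = 16383
h(15) = 2 * 16383 + 1 = 32767
h(16) = 2 * 32767 + 1 = 65535

65535
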